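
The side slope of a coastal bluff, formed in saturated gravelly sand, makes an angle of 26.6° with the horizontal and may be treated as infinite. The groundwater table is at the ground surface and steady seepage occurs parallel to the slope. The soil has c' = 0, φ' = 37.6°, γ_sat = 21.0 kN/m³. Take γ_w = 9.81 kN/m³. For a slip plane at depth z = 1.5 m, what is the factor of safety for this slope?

FS = 0.82

With seepage parallel to the slope and the water table at the surface, the effective normal stress on the slip plane uses the buoyant unit weight γ' = γ_sat − γ_w while the driving shear stress uses γ_sat:
FS = [c' + γ' z cos²β tanφ'] / [γ_sat z sinβ cosβ]
(For c' = 0 this reduces to FS = (γ'/γ_sat)·tanφ'/tanβ.)
γ' = 21.0 − 9.81 = 11.19 kN/m³
Numerator = 0.0 + 11.19·1.5·cos²26.6°·tan37.6° = 0.0 + 11.19·1.5·0.7995·0.7701 = 10.335 kPa
Denominator = 21.0·1.5·sin26.6°·cos26.6° = 21.0·1.5·0.4478·0.8942 = 12.612 kPa
FS = 10.335 / 12.612 = 0.819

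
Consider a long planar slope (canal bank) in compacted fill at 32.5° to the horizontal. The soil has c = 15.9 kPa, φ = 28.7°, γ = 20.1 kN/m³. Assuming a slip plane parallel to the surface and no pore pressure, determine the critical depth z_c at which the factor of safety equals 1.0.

z_c = 12.41 m

Setting FS = 1.00 in FS = [c + γz cos²β tanφ] / [γz sinβ cosβ] and solving for z:
z = c / [γ cosβ (FS·sinβ − cosβ·tanφ)]
  = 15.9 / [20.1·cos32.5°·(1.00·sin32.5° − cos32.5°·tan28.7°)]
  = 15.9 / [20.1·0.8434·(1.00·0.5373 − 0.8434·0.5475)]
  = 15.9 / 1.2808 = 12.414 m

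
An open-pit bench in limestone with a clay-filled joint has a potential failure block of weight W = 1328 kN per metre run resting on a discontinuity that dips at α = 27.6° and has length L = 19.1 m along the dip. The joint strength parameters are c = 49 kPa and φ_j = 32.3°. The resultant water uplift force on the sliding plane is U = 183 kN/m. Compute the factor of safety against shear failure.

Resolving the block weight along and normal to the plane and applying the Mohr–Coulomb strength on the joint:
N' = W cosα − U = 1328·cos27.6° − 183 = 993.9 kN/m
Driving force T = W sinα = 1328·sin27.6° = 615.3 kN/m
Resisting force R = c·L + N'·tanφ_j = 49·19.1 + 993.9·tan32.3° = 935.9 + 628.3 = 1564.2 kN/m
FS = R / T = 1564.2 / 615.3 = 2.542

FS = 2.54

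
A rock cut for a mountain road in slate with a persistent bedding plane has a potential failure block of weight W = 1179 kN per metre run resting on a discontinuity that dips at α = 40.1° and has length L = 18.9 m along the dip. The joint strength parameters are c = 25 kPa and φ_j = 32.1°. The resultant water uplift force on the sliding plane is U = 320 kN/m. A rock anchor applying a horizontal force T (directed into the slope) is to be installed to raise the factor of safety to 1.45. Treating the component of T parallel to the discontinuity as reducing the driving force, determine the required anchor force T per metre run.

Resolving forces along and normal to the sliding plane, with the horizontal anchor force T adding T·sinα to the effective normal force and T·cosα acting up the plane against the driving force:
FS = [cL + (W cosα − U + T sinα) tanφ_j] / [W sinα − T cosα]
Without the anchor: N' = 581.8 kN/m, driving T_d = 759.4 kN/m, resisting R = 25·18.9 + 581.8·tan32.1° = 837.5 kN/m, FS = 1.10.
Setting FS = 1.45 and solving for T:
1.45·(759.4 − T cos40.1°) = 837.5 + T sin40.1°·tan32.1°
T·(sin40.1°·tan32.1° + 1.45·cos40.1°) = 1.45·759.4 − 837.5
T·(0.6441·0.6273 + 1.45·0.7649) = 1101.2 − 837.5 = 263.7
T·1.5132 = 263.7
T = 174.2 kN/m

T = 174 kN/m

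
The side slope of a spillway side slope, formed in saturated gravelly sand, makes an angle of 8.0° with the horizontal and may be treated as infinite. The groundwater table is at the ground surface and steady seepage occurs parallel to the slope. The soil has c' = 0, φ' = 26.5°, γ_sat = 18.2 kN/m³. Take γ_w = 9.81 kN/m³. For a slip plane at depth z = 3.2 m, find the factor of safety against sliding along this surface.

With seepage parallel to the slope and the water table at the surface, the effective normal stress on the slip plane uses the buoyant unit weight γ' = γ_sat − γ_w while the driving shear stress uses γ_sat:
FS = [c' + γ' z cos²β tanφ'] / [γ_sat z sinβ cosβ]
(For c' = 0 this reduces to FS = (γ'/γ_sat)·tanφ'/tanβ.)
γ' = 18.2 − 9.81 = 8.39 kN/m³
Numerator = 0.0 + 8.39·3.2·cos²8.0°·tan26.5° = 0.0 + 8.39·3.2·0.9806·0.4986 = 13.127 kPa
Denominator = 18.2·3.2·sin8.0°·cos8.0° = 18.2·3.2·0.1392·0.9903 = 8.027 kPa
FS = 13.127 / 8.027 = 1.635

FS = 1.64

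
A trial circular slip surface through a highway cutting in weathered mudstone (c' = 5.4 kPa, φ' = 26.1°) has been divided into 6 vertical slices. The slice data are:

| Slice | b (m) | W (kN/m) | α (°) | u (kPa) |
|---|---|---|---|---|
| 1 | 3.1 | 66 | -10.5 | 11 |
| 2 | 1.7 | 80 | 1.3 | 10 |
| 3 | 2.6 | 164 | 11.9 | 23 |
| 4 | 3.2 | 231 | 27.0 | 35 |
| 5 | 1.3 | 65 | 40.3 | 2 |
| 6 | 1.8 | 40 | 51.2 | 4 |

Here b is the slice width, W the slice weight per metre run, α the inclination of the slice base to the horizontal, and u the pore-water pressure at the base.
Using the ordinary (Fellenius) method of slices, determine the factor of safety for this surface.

FS = 1.23

Ordinary method of slices: FS = Σ[c'·Δl_i + (W_i cosα_i − u_i·Δl_i)·tanφ'] / Σ W_i sinα_i, with Δl_i = b_i / cosα_i.
Slice 1: Δl = 3.1/cos(-10.5°) = 3.153 m; N'_1 = 66·cos(-10.5°) − 11·3.153 = 30.2; c'Δl = 17.03; W sinα = -12.0
Slice 2: Δl = 1.7/cos1.3° = 1.700 m; N'_2 = 80·cos1.3° − 10·1.700 = 63.0; c'Δl = 9.18; W sinα = 1.8
Slice 3: Δl = 2.6/cos11.9° = 2.657 m; N'_3 = 164·cos11.9° − 23·2.657 = 99.4; c'Δl = 14.35; W sinα = 33.8
Slice 4: Δl = 3.2/cos27.0° = 3.591 m; N'_4 = 231·cos27.0° − 35·3.591 = 80.1; c'Δl = 19.39; W sinα = 104.9
Slice 5: Δl = 1.3/cos40.3° = 1.705 m; N'_5 = 65·cos40.3° − 2·1.705 = 46.2; c'Δl = 9.20; W sinα = 42.0
Slice 6: Δl = 1.8/cos51.2° = 2.873 m; N'_6 = 40·cos51.2° − 4·2.873 = 13.6; c'Δl = 15.51; W sinα = 31.2
Σc'Δl = 84.7 kN/m; ΣN' = 332.4 kN/m; ΣW sinα = 201.7 kN/m
Resisting = 84.7 + 332.4·tan26.1° = 84.7 + 162.8 = 247.5 kN/m
FS = 247.5 / 201.7 = 1.227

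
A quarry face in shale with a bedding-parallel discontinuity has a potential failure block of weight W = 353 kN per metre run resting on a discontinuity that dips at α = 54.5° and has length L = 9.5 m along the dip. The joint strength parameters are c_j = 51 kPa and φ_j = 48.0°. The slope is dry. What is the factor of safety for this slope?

FS = 2.48

Resolving the block weight along and normal to the plane and applying the Mohr–Coulomb strength on the joint:
N' = W cosα = 353·cos54.5° = 205.0 kN/m
Driving force T = W sinα = 353·sin54.5° = 287.4 kN/m
Resisting force R = c_j·L + N'·tanφ_j = 51·9.5 + 205.0·tan48.0° = 484.5 + 227.7 = 712.2 kN/m
FS = R / T = 712.2 / 287.4 = 2.478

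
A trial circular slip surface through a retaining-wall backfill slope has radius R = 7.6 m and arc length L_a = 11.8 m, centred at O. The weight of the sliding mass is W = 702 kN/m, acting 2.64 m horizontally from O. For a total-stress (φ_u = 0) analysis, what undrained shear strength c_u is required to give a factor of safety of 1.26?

c_u = 26.0 kPa

FS = c_u·L_a·R / (W·d), so c_u = FS·W·d / (L_a·R).
c_u = 1.26·702·2.64 / (11.80·7.6) = 2335.1 / 89.68 = 26.04 kPa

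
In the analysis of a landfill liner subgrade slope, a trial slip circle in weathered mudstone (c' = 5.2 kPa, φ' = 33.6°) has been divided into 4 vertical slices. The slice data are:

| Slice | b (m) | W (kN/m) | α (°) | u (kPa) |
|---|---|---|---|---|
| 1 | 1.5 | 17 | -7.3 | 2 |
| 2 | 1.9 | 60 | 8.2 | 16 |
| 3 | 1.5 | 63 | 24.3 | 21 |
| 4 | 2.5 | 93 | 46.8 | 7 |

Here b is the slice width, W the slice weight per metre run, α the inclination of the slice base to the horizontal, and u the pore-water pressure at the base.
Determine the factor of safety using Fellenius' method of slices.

FS = 1.14

Ordinary method of slices: FS = Σ[c'·Δl_i + (W_i cosα_i − u_i·Δl_i)·tanφ'] / Σ W_i sinα_i, with Δl_i = b_i / cosα_i.
Slice 1: Δl = 1.5/cos(-7.3°) = 1.512 m; N'_1 = 17·cos(-7.3°) − 2·1.512 = 13.8; c'Δl = 7.86; W sinα = -2.2
Slice 2: Δl = 1.9/cos8.2° = 1.920 m; N'_2 = 60·cos8.2° − 16·1.920 = 28.7; c'Δl = 9.98; W sinα = 8.6
Slice 3: Δl = 1.5/cos24.3° = 1.646 m; N'_3 = 63·cos24.3° − 21·1.646 = 22.9; c'Δl = 8.56; W sinα = 25.9
Slice 4: Δl = 2.5/cos46.8° = 3.652 m; N'_4 = 93·cos46.8° − 7·3.652 = 38.1; c'Δl = 18.99; W sinα = 67.8
Σc'Δl = 45.4 kN/m; ΣN' = 103.5 kN/m; ΣW sinα = 100.1 kN/m
Resisting = 45.4 + 103.5·tan33.6° = 45.4 + 68.7 = 114.1 kN/m
FS = 114.1 / 100.1 = 1.140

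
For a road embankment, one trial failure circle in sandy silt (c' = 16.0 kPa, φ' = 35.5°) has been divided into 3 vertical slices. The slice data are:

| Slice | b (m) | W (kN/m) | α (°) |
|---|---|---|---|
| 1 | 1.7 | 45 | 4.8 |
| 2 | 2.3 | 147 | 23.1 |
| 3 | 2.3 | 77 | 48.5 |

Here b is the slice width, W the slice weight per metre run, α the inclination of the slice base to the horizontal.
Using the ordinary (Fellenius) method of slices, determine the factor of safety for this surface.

FS = 2.42

Ordinary method of slices: FS = Σ[c'·Δl_i + (W_i cosα_i)·tanφ'] / Σ W_i sinα_i, with Δl_i = b_i / cosα_i.
Slice 1: Δl = 1.7/cos4.8° = 1.706 m; N'_1 = 45·cos4.8° = 44.8; c'Δl = 27.30; W sinα = 3.8
Slice 2: Δl = 2.3/cos23.1° = 2.500 m; N'_2 = 147·cos23.1° = 135.2; c'Δl = 40.01; W sinα = 57.7
Slice 3: Δl = 2.3/cos48.5° = 3.471 m; N'_3 = 77·cos48.5° = 51.0; c'Δl = 55.54; W sinα = 57.7
Σc'Δl = 122.8 kN/m; ΣN' = 231.1 kN/m; ΣW sinα = 119.1 kN/m
Resisting = 122.8 + 231.1·tan35.5° = 122.8 + 164.8 = 287.7 kN/m
FS = 287.7 / 119.1 = 2.415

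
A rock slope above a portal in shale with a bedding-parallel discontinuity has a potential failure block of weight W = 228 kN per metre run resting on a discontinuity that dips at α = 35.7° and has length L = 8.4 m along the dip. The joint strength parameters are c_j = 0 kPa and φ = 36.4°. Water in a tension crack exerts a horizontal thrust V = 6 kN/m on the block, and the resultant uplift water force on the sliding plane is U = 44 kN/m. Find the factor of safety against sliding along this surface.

FS = 0.74

Resolving the block weight along and normal to the plane and applying the Mohr–Coulomb strength on the joint:
N' = W cosα − U − V sinα = 228·cos35.7° − 44 − 6·sin35.7° = 137.7 kN/m
Driving force T = W sinα + V cosα = 228·sin35.7° + 6·cos35.7° = 137.9 kN/m
Resisting force R = c_j·L + N'·tanφ = 0·8.4 + 137.7·tan36.4° = 0.0 + 101.5 = 101.5 kN/m
FS = R / T = 101.5 / 137.9 = 0.736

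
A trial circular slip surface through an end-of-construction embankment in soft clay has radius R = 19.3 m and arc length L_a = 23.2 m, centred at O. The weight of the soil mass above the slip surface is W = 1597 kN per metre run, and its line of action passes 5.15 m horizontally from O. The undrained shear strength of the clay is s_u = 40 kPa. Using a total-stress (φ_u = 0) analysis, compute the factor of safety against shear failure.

Taking moments about the centre O, the resisting moment is provided by the undrained shear strength acting along the arc:
M_R = s_u·L_a·R = 40·23.20·19.3 = 17910.4 kN·m/m
M_D = W·d = 1597·5.15 = 8224.6 kN·m/m
FS = M_R / M_D = 17910.4 / 8224.6 = 2.178

FS = 2.18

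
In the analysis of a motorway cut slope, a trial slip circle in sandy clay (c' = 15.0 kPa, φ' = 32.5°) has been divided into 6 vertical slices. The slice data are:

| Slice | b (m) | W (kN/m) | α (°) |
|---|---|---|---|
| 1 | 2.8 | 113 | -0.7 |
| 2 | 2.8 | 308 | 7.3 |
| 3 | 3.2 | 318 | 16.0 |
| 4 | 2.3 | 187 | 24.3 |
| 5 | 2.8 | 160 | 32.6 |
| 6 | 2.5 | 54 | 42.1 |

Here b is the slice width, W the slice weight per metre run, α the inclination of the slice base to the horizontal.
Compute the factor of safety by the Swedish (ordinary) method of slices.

Ordinary method of slices: FS = Σ[c'·Δl_i + (W_i cosα_i)·tanφ'] / Σ W_i sinα_i, with Δl_i = b_i / cosα_i.
Slice 1: Δl = 2.8/cos(-0.7°) = 2.800 m; N'_1 = 113·cos(-0.7°) = 113.0; c'Δl = 42.00; W sinα = -1.4
Slice 2: Δl = 2.8/cos7.3° = 2.823 m; N'_2 = 308·cos7.3° = 305.5; c'Δl = 42.34; W sinα = 39.1
Slice 3: Δl = 3.2/cos16.0° = 3.329 m; N'_3 = 318·cos16.0° = 305.7; c'Δl = 49.93; W sinα = 87.7
Slice 4: Δl = 2.3/cos24.3° = 2.524 m; N'_4 = 187·cos24.3° = 170.4; c'Δl = 37.85; W sinα = 77.0
Slice 5: Δl = 2.8/cos32.6° = 3.324 m; N'_5 = 160·cos32.6° = 134.8; c'Δl = 49.85; W sinα = 86.2
Slice 6: Δl = 2.5/cos42.1° = 3.369 m; N'_6 = 54·cos42.1° = 40.1; c'Δl = 50.54; W sinα = 36.2
Σc'Δl = 272.5 kN/m; ΣN' = 1069.5 kN/m; ΣW sinα = 324.8 kN/m
Resisting = 272.5 + 1069.5·tan32.5° = 272.5 + 681.3 = 953.9 kN/m
FS = 953.9 / 324.8 = 2.937

FS = 2.94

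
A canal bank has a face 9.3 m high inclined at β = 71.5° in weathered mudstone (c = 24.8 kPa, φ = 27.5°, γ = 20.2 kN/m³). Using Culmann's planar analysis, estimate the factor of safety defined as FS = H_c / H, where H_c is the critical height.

FS = 1.58

H_c = (4c/γ) · sinβ cosφ / [1 − cos(β − φ)]
    = (4·24.8/20.2) · sin71.5°·cos27.5° / [1 − cos44.0°]
    = 4.911 · 0.8412 / 0.2807 = 14.72 m
FS = H_c / H = 14.72 / 9.3 = 1.583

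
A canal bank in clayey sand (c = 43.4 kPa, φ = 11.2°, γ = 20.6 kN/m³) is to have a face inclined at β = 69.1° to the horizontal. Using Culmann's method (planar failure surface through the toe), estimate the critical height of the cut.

Culmann's analysis gives the critical failure plane at α_cr = (β + φ)/2 = (69.1 + 11.2)/2 = 40.1°, and the critical height
H_c = (4c/γ) · sinβ cosφ / [1 − cos(β − φ)]
    = (4·43.4/20.6) · sin69.1°·cos11.2° / [1 − cos(57.9°)]
    = 8.427 · 0.9342·0.9810 / [1 − 0.5314]
    = 8.427 · 0.9164 / 0.4686
    = 16.48 m

H_c = 16.48 m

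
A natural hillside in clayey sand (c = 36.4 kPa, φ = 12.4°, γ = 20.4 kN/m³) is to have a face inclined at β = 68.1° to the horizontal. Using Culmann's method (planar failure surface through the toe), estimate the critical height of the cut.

Culmann's analysis gives the critical failure plane at α_cr = (β + φ)/2 = (68.1 + 12.4)/2 = 40.2°, and the critical height
H_c = (4c/γ) · sinβ cosφ / [1 − cos(β − φ)]
    = (4·36.4/20.4) · sin68.1°·cos12.4° / [1 − cos(55.7°)]
    = 7.137 · 0.9278·0.9767 / [1 − 0.5635]
    = 7.137 · 0.9062 / 0.4365
    = 14.82 m

H_c = 14.82 m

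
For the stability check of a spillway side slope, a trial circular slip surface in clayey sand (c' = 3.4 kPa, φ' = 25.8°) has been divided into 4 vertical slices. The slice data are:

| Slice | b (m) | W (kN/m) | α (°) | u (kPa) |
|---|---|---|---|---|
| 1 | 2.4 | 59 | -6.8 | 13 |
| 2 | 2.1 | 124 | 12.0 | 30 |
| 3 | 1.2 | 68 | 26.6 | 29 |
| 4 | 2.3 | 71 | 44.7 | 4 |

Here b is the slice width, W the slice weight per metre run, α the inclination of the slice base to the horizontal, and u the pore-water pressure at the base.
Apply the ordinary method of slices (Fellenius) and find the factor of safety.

Ordinary method of slices: FS = Σ[c'·Δl_i + (W_i cosα_i − u_i·Δl_i)·tanφ'] / Σ W_i sinα_i, with Δl_i = b_i / cosα_i.
Slice 1: Δl = 2.4/cos(-6.8°) = 2.417 m; N'_1 = 59·cos(-6.8°) − 13·2.417 = 27.2; c'Δl = 8.22; W sinα = -7.0
Slice 2: Δl = 2.1/cos12.0° = 2.147 m; N'_2 = 124·cos12.0° − 30·2.147 = 56.9; c'Δl = 7.30; W sinα = 25.8
Slice 3: Δl = 1.2/cos26.6° = 1.342 m; N'_3 = 68·cos26.6° − 29·1.342 = 21.9; c'Δl = 4.56; W sinα = 30.4
Slice 4: Δl = 2.3/cos44.7° = 3.236 m; N'_4 = 71·cos44.7° − 4·3.236 = 37.5; c'Δl = 11.00; W sinα = 49.9
Σc'Δl = 31.1 kN/m; ΣN' = 143.5 kN/m; ΣW sinα = 99.2 kN/m
Resisting = 31.1 + 143.5·tan25.8° = 31.1 + 69.3 = 100.4 kN/m
FS = 100.4 / 99.2 = 1.013

FS = 1.01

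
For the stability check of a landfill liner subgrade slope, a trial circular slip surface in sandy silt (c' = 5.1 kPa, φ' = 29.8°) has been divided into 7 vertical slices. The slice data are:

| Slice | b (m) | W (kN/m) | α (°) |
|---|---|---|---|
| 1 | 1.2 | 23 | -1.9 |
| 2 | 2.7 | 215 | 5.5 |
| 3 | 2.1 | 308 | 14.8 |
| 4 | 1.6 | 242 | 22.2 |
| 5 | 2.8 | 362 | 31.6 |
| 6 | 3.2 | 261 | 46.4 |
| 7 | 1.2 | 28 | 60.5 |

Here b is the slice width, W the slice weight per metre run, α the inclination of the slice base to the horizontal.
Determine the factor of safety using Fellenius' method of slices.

Ordinary method of slices: FS = Σ[c'·Δl_i + (W_i cosα_i)·tanφ'] / Σ W_i sinα_i, with Δl_i = b_i / cosα_i.
Slice 1: Δl = 1.2/cos(-1.9°) = 1.201 m; N'_1 = 23·cos(-1.9°) = 23.0; c'Δl = 6.12; W sinα = -0.8
Slice 2: Δl = 2.7/cos5.5° = 2.712 m; N'_2 = 215·cos5.5° = 214.0; c'Δl = 13.83; W sinα = 20.6
Slice 3: Δl = 2.1/cos14.8° = 2.172 m; N'_3 = 308·cos14.8° = 297.8; c'Δl = 11.08; W sinα = 78.7
Slice 4: Δl = 1.6/cos22.2° = 1.728 m; N'_4 = 242·cos22.2° = 224.1; c'Δl = 8.81; W sinα = 91.4
Slice 5: Δl = 2.8/cos31.6° = 3.287 m; N'_5 = 362·cos31.6° = 308.3; c'Δl = 16.77; W sinα = 189.7
Slice 6: Δl = 3.2/cos46.4° = 4.640 m; N'_6 = 261·cos46.4° = 180.0; c'Δl = 23.67; W sinα = 189.0
Slice 7: Δl = 1.2/cos60.5° = 2.437 m; N'_7 = 28·cos60.5° = 13.8; c'Δl = 12.43; W sinα = 24.4
Σc'Δl = 92.7 kN/m; ΣN' = 1260.9 kN/m; ΣW sinα = 593.0 kN/m
Resisting = 92.7 + 1260.9·tan29.8° = 92.7 + 722.1 = 814.9 kN/m
FS = 814.9 / 593.0 = 1.374

FS = 1.37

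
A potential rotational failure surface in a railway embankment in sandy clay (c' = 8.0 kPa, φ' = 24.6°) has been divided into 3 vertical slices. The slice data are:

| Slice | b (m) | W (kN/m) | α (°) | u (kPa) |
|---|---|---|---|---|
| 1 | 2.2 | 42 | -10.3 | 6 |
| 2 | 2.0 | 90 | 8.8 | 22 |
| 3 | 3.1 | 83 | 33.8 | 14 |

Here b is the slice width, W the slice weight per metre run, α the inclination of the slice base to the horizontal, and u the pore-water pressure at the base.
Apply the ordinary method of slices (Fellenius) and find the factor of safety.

FS = 2.00

Ordinary method of slices: FS = Σ[c'·Δl_i + (W_i cosα_i − u_i·Δl_i)·tanφ'] / Σ W_i sinα_i, with Δl_i = b_i / cosα_i.
Slice 1: Δl = 2.2/cos(-10.3°) = 2.236 m; N'_1 = 42·cos(-10.3°) − 6·2.236 = 27.9; c'Δl = 17.89; W sinα = -7.5
Slice 2: Δl = 2.0/cos8.8° = 2.024 m; N'_2 = 90·cos8.8° − 22·2.024 = 44.4; c'Δl = 16.19; W sinα = 13.8
Slice 3: Δl = 3.1/cos33.8° = 3.731 m; N'_3 = 83·cos33.8° − 14·3.731 = 16.7; c'Δl = 29.84; W sinα = 46.2
Σc'Δl = 63.9 kN/m; ΣN' = 89.1 kN/m; ΣW sinα = 52.4 kN/m
Resisting = 63.9 + 89.1·tan24.6° = 63.9 + 40.8 = 104.7 kN/m
FS = 104.7 / 52.4 = 1.997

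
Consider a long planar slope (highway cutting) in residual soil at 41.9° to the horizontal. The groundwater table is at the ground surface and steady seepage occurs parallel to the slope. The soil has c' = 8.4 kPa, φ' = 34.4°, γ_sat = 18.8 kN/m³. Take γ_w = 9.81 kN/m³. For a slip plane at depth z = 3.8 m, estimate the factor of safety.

FS = 0.60

With seepage parallel to the slope and the water table at the surface, the effective normal stress on the slip plane uses the buoyant unit weight γ' = γ_sat − γ_w while the driving shear stress uses γ_sat:
FS = [c' + γ' z cos²β tanφ'] / [γ_sat z sinβ cosβ]
γ' = 18.8 − 9.81 = 8.99 kN/m³
Numerator = 8.4 + 8.99·3.8·cos²41.9°·tan34.4° = 8.4 + 8.99·3.8·0.5540·0.6847 = 21.359 kPa
Denominator = 18.8·3.8·sin41.9°·cos41.9° = 18.8·3.8·0.6678·0.7443 = 35.511 kPa
FS = 21.359 / 35.511 = 0.601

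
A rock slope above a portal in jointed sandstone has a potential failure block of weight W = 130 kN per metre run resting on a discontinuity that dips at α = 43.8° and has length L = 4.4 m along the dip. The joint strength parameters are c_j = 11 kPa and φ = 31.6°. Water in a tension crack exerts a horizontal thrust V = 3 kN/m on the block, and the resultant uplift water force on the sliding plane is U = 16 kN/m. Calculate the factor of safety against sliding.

FS = 1.03

Resolving the block weight along and normal to the plane and applying the Mohr–Coulomb strength on the joint:
N' = W cosα − U − V sinα = 130·cos43.8° − 16 − 3·sin43.8° = 75.8 kN/m
Driving force T = W sinα + V cosα = 130·sin43.8° + 3·cos43.8° = 92.1 kN/m
Resisting force R = c_j·L + N'·tanφ = 11·4.4 + 75.8·tan31.6° = 48.4 + 46.6 = 95.0 kN/m
FS = R / T = 95.0 / 92.1 = 1.031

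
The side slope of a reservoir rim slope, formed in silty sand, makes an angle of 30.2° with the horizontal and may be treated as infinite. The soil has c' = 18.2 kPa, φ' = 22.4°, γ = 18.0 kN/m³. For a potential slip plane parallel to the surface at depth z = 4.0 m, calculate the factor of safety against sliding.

FS = 1.29

For an infinite slope with a slip plane parallel to the surface (no pore pressure): FS = [c' + γz cos²β tanφ'] / [γz sinβ cosβ].
γz = 18.0·4.0 = 72.00 kN/m²
Numerator = 18.2 + 72.00·cos²30.2°·tan22.4° = 18.2 + 72.00·0.7470·0.4122 = 40.367 kPa
Denominator = 72.00·sin30.2°·cos30.2° = 72.00·0.5030·0.8643 = 31.302 kPa
FS = 40.367 / 31.302 = 1.290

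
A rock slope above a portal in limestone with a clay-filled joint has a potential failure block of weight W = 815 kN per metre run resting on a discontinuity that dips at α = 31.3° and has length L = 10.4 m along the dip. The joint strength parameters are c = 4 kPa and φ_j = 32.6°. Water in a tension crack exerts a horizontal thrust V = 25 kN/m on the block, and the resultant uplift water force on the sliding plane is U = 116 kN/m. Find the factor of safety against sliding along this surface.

FS = 0.91

Resolving the block weight along and normal to the plane and applying the Mohr–Coulomb strength on the joint:
N' = W cosα − U − V sinα = 815·cos31.3° − 116 − 25·sin31.3° = 567.4 kN/m
Driving force T = W sinα + V cosα = 815·sin31.3° + 25·cos31.3° = 444.8 kN/m
Resisting force R = c·L + N'·tanφ_j = 4·10.4 + 567.4·tan32.6° = 41.6 + 362.9 = 404.5 kN/m
FS = R / T = 404.5 / 444.8 = 0.909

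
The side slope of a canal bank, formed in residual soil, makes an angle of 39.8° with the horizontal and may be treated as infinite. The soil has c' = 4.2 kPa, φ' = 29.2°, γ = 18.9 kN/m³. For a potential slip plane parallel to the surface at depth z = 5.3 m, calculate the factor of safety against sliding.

FS = 0.76

For an infinite slope with a slip plane parallel to the surface (no pore pressure): FS = [c' + γz cos²β tanφ'] / [γz sinβ cosβ].
γz = 18.9·5.3 = 100.17 kN/m²
Numerator = 4.2 + 100.17·cos²39.8°·tan29.2° = 4.2 + 100.17·0.5903·0.5589 = 37.245 kPa
Denominator = 100.17·sin39.8°·cos39.8° = 100.17·0.6401·0.7683 = 49.262 kPa
FS = 37.245 / 49.262 = 0.756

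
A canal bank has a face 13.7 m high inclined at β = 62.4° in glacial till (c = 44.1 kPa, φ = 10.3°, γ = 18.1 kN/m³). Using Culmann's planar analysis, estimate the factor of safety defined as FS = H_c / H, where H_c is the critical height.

FS = 1.61

H_c = (4c/γ) · sinβ cosφ / [1 − cos(β − φ)]
    = (4·44.1/18.1) · sin62.4°·cos10.3° / [1 − cos52.1°]
    = 9.746 · 0.8719 / 0.3857 = 22.03 m
FS = H_c / H = 22.03 / 13.7 = 1.608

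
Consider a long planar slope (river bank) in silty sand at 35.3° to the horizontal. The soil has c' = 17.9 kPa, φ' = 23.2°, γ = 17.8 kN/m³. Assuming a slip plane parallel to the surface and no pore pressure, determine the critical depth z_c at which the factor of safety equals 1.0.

z_c = 5.40 m

Setting FS = 1.00 in FS = [c' + γz cos²β tanφ'] / [γz sinβ cosβ] and solving for z:
z = c' / [γ cosβ (FS·sinβ − cosβ·tanφ')]
  = 17.9 / [17.8·cos35.3°·(1.00·sin35.3° − cos35.3°·tan23.2°)]
  = 17.9 / [17.8·0.8161·(1.00·0.5779 − 0.8161·0.4286)]
  = 17.9 / 3.3131 = 5.403 m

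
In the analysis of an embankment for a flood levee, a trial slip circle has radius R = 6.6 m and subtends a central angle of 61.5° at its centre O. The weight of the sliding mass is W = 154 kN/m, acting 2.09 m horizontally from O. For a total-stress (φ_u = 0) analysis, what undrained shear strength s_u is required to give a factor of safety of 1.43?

s_u = 9.8 kPa

FS = s_u·L_a·R / (W·d), so s_u = FS·W·d / (L_a·R).
Arc length L_a = R·θ = 6.6·(61.5°·π/180) = 6.6·1.0734 = 7.08 m
s_u = 1.43·154·2.09 / (7.08·6.6) = 460.3 / 46.76 = 9.84 kPa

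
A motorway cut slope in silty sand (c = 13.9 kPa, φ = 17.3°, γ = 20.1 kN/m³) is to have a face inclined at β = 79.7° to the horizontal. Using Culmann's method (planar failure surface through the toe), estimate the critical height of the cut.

Culmann's analysis gives the critical failure plane at α_cr = (β + φ)/2 = (79.7 + 17.3)/2 = 48.5°, and the critical height
H_c = (4c/γ) · sinβ cosφ / [1 − cos(β − φ)]
    = (4·13.9/20.1) · sin79.7°·cos17.3° / [1 − cos(62.4°)]
    = 2.766 · 0.9839·0.9548 / [1 − 0.4633]
    = 2.766 · 0.9394 / 0.5367
    = 4.84 m

H_c = 4.84 m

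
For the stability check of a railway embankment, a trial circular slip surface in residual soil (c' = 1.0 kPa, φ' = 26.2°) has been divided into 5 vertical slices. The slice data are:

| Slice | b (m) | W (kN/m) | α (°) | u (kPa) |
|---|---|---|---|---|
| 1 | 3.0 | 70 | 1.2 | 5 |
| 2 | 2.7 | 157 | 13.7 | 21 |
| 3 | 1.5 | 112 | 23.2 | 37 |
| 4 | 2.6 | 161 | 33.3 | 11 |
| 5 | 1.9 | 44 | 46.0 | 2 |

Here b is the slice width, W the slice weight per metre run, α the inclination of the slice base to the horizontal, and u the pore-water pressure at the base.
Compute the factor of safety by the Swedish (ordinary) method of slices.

Ordinary method of slices: FS = Σ[c'·Δl_i + (W_i cosα_i − u_i·Δl_i)·tanφ'] / Σ W_i sinα_i, with Δl_i = b_i / cosα_i.
Slice 1: Δl = 3.0/cos1.2° = 3.001 m; N'_1 = 70·cos1.2° − 5·3.001 = 55.0; c'Δl = 3.00; W sinα = 1.5
Slice 2: Δl = 2.7/cos13.7° = 2.779 m; N'_2 = 157·cos13.7° − 21·2.779 = 94.2; c'Δl = 2.78; W sinα = 37.2
Slice 3: Δl = 1.5/cos23.2° = 1.632 m; N'_3 = 112·cos23.2° − 37·1.632 = 42.6; c'Δl = 1.63; W sinα = 44.1
Slice 4: Δl = 2.6/cos33.3° = 3.111 m; N'_4 = 161·cos33.3° − 11·3.111 = 100.3; c'Δl = 3.11; W sinα = 88.4
Slice 5: Δl = 1.9/cos46.0° = 2.735 m; N'_5 = 44·cos46.0° − 2·2.735 = 25.1; c'Δl = 2.74; W sinα = 31.7
Σc'Δl = 13.3 kN/m; ΣN' = 317.2 kN/m; ΣW sinα = 202.8 kN/m
Resisting = 13.3 + 317.2·tan26.2° = 13.3 + 156.1 = 169.3 kN/m
FS = 169.3 / 202.8 = 0.835

FS = 0.83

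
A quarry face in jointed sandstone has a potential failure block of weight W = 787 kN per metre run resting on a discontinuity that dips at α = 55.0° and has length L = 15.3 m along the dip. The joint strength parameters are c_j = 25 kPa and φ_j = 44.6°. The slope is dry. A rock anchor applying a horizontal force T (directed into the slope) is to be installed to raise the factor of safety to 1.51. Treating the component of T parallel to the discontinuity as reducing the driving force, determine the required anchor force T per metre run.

T = 87 kN/m

Resolving forces along and normal to the sliding plane, with the horizontal anchor force T adding T·sinα to the effective normal force and T·cosα acting up the plane against the driving force:
FS = [c_jL + (W cosα + T sinα) tanφ_j] / [W sinα − T cosα]
Without the anchor: N' = 451.4 kN/m, driving T_d = 644.7 kN/m, resisting R = 25·15.3 + 451.4·tan44.6° = 827.6 kN/m, FS = 1.28.
Setting FS = 1.51 and solving for T:
1.51·(644.7 − T cos55.0°) = 827.6 + T sin55.0°·tan44.6°
T·(sin55.0°·tan44.6° + 1.51·cos55.0°) = 1.51·644.7 − 827.6
T·(0.8192·0.9861 + 1.51·0.5736) = 973.5 − 827.6 = 145.8
T·1.6739 = 145.8
T = 87.1 kN/m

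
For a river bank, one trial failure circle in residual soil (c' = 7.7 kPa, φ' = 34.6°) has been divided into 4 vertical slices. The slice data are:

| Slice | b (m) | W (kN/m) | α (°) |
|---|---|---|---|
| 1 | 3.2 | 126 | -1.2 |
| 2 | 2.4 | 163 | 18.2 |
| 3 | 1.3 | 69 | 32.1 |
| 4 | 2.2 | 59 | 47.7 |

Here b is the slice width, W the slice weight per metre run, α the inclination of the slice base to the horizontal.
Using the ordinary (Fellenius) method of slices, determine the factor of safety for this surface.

Ordinary method of slices: FS = Σ[c'·Δl_i + (W_i cosα_i)·tanφ'] / Σ W_i sinα_i, with Δl_i = b_i / cosα_i.
Slice 1: Δl = 3.2/cos(-1.2°) = 3.201 m; N'_1 = 126·cos(-1.2°) = 126.0; c'Δl = 24.65; W sinα = -2.6
Slice 2: Δl = 2.4/cos18.2° = 2.526 m; N'_2 = 163·cos18.2° = 154.8; c'Δl = 19.45; W sinα = 50.9
Slice 3: Δl = 1.3/cos32.1° = 1.535 m; N'_3 = 69·cos32.1° = 58.5; c'Δl = 11.82; W sinα = 36.7
Slice 4: Δl = 2.2/cos47.7° = 3.269 m; N'_4 = 59·cos47.7° = 39.7; c'Δl = 25.17; W sinα = 43.6
Σc'Δl = 81.1 kN/m; ΣN' = 379.0 kN/m; ΣW sinα = 128.6 kN/m
Resisting = 81.1 + 379.0·tan34.6° = 81.1 + 261.4 = 342.5 kN/m
FS = 342.5 / 128.6 = 2.664

FS = 2.66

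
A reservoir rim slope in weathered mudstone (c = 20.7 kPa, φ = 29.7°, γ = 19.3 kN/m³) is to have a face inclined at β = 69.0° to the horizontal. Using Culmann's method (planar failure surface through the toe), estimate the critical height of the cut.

Culmann's analysis gives the critical failure plane at α_cr = (β + φ)/2 = (69.0 + 29.7)/2 = 49.4°, and the critical height
H_c = (4c/γ) · sinβ cosφ / [1 − cos(β − φ)]
    = (4·20.7/19.3) · sin69.0°·cos29.7° / [1 − cos(39.3°)]
    = 4.290 · 0.9336·0.8686 / [1 − 0.7738]
    = 4.290 · 0.8109 / 0.2262
    = 15.38 m

H_c = 15.38 m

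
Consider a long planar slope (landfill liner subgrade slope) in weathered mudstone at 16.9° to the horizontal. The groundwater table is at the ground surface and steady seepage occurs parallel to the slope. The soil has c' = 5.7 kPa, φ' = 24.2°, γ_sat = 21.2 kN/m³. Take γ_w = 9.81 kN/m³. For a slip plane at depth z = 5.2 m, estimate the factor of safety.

FS = 0.98

With seepage parallel to the slope and the water table at the surface, the effective normal stress on the slip plane uses the buoyant unit weight γ' = γ_sat − γ_w while the driving shear stress uses γ_sat:
FS = [c' + γ' z cos²β tanφ'] / [γ_sat z sinβ cosβ]
γ' = 21.2 − 9.81 = 11.39 kN/m³
Numerator = 5.7 + 11.39·5.2·cos²16.9°·tan24.2° = 5.7 + 11.39·5.2·0.9155·0.4494 = 30.069 kPa
Denominator = 21.2·5.2·sin16.9°·cos16.9° = 21.2·5.2·0.2907·0.9568 = 30.663 kPa
FS = 30.069 / 30.663 = 0.981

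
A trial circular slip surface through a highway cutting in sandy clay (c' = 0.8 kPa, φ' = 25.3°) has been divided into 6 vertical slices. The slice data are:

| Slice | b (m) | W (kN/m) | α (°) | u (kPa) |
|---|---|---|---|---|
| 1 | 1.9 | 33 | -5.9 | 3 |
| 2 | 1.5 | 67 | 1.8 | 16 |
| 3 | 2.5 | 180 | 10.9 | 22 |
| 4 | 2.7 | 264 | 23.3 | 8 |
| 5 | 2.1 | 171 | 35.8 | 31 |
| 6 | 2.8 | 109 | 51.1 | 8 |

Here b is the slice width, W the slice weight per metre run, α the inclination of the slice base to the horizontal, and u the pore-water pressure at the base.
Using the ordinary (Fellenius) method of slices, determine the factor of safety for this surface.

Ordinary method of slices: FS = Σ[c'·Δl_i + (W_i cosα_i − u_i·Δl_i)·tanφ'] / Σ W_i sinα_i, with Δl_i = b_i / cosα_i.
Slice 1: Δl = 1.9/cos(-5.9°) = 1.910 m; N'_1 = 33·cos(-5.9°) − 3·1.910 = 27.1; c'Δl = 1.53; W sinα = -3.4
Slice 2: Δl = 1.5/cos1.8° = 1.501 m; N'_2 = 67·cos1.8° − 16·1.501 = 43.0; c'Δl = 1.20; W sinα = 2.1
Slice 3: Δl = 2.5/cos10.9° = 2.546 m; N'_3 = 180·cos10.9° − 22·2.546 = 120.7; c'Δl = 2.04; W sinα = 34.0
Slice 4: Δl = 2.7/cos23.3° = 2.940 m; N'_4 = 264·cos23.3° − 8·2.940 = 219.0; c'Δl = 2.35; W sinα = 104.4
Slice 5: Δl = 2.1/cos35.8° = 2.589 m; N'_5 = 171·cos35.8° − 31·2.589 = 58.4; c'Δl = 2.07; W sinα = 100.0
Slice 6: Δl = 2.8/cos51.1° = 4.459 m; N'_6 = 109·cos51.1° − 8·4.459 = 32.8; c'Δl = 3.57; W sinα = 84.8
Σc'Δl = 12.8 kN/m; ΣN' = 500.9 kN/m; ΣW sinα = 322.0 kN/m
Resisting = 12.8 + 500.9·tan25.3° = 12.8 + 236.8 = 249.6 kN/m
FS = 249.6 / 322.0 = 0.775

FS = 0.77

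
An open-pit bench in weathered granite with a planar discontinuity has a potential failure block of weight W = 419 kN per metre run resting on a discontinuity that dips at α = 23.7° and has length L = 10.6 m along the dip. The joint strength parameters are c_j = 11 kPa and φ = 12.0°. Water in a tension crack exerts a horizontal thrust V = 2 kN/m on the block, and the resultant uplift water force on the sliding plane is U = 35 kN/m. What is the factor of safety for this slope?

FS = 1.12

Resolving the block weight along and normal to the plane and applying the Mohr–Coulomb strength on the joint:
N' = W cosα − U − V sinα = 419·cos23.7° − 35 − 2·sin23.7° = 347.9 kN/m
Driving force T = W sinα + V cosα = 419·sin23.7° + 2·cos23.7° = 170.2 kN/m
Resisting force R = c_j·L + N'·tanφ = 11·10.6 + 347.9·tan12.0° = 116.6 + 73.9 = 190.5 kN/m
FS = R / T = 190.5 / 170.2 = 1.119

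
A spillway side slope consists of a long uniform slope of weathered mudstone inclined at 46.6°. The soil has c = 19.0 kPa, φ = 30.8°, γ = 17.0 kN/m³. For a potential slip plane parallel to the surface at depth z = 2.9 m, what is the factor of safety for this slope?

For an infinite slope with a slip plane parallel to the surface (no pore pressure): FS = [c + γz cos²β tanφ] / [γz sinβ cosβ].
γz = 17.0·2.9 = 49.30 kN/m²
Numerator = 19.0 + 49.30·cos²46.6°·tan30.8° = 19.0 + 49.30·0.4721·0.5961 = 32.874 kPa
Denominator = 49.30·sin46.6°·cos46.6° = 49.30·0.7266·0.6871 = 24.612 kPa
FS = 32.874 / 24.612 = 1.336

FS = 1.34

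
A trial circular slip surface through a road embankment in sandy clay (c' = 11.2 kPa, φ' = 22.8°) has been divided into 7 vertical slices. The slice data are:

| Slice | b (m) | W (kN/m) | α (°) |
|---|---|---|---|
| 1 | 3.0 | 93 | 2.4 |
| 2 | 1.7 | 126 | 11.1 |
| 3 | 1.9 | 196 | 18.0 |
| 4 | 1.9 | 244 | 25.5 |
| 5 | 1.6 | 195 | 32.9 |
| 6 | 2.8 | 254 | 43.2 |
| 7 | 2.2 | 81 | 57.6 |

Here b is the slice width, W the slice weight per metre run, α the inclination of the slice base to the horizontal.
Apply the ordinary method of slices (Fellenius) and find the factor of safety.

FS = 1.17

Ordinary method of slices: FS = Σ[c'·Δl_i + (W_i cosα_i)·tanφ'] / Σ W_i sinα_i, with Δl_i = b_i / cosα_i.
Slice 1: Δl = 3.0/cos2.4° = 3.003 m; N'_1 = 93·cos2.4° = 92.9; c'Δl = 33.63; W sinα = 3.9
Slice 2: Δl = 1.7/cos11.1° = 1.732 m; N'_2 = 126·cos11.1° = 123.6; c'Δl = 19.40; W sinα = 24.3
Slice 3: Δl = 1.9/cos18.0° = 1.998 m; N'_3 = 196·cos18.0° = 186.4; c'Δl = 22.38; W sinα = 60.6
Slice 4: Δl = 1.9/cos25.5° = 2.105 m; N'_4 = 244·cos25.5° = 220.2; c'Δl = 23.58; W sinα = 105.0
Slice 5: Δl = 1.6/cos32.9° = 1.906 m; N'_5 = 195·cos32.9° = 163.7; c'Δl = 21.34; W sinα = 105.9
Slice 6: Δl = 2.8/cos43.2° = 3.841 m; N'_6 = 254·cos43.2° = 185.2; c'Δl = 43.02; W sinα = 173.9
Slice 7: Δl = 2.2/cos57.6° = 4.106 m; N'_7 = 81·cos57.6° = 43.4; c'Δl = 45.99; W sinα = 68.4
Σc'Δl = 209.3 kN/m; ΣN' = 1015.5 kN/m; ΣW sinα = 541.9 kN/m
Resisting = 209.3 + 1015.5·tan22.8° = 209.3 + 426.9 = 636.2 kN/m
FS = 636.2 / 541.9 = 1.174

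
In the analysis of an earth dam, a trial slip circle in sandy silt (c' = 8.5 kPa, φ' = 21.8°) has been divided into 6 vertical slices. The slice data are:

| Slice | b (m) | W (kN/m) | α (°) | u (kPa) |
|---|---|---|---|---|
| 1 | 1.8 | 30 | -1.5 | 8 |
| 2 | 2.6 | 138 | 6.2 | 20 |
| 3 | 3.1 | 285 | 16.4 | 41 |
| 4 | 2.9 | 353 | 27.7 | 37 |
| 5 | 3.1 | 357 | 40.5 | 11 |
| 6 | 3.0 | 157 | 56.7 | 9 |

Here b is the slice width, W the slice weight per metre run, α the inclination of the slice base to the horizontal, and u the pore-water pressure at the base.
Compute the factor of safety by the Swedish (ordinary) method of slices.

Ordinary method of slices: FS = Σ[c'·Δl_i + (W_i cosα_i − u_i·Δl_i)·tanφ'] / Σ W_i sinα_i, with Δl_i = b_i / cosα_i.
Slice 1: Δl = 1.8/cos(-1.5°) = 1.801 m; N'_1 = 30·cos(-1.5°) − 8·1.801 = 15.6; c'Δl = 15.31; W sinα = -0.8
Slice 2: Δl = 2.6/cos6.2° = 2.615 m; N'_2 = 138·cos6.2° − 20·2.615 = 84.9; c'Δl = 22.23; W sinα = 14.9
Slice 3: Δl = 3.1/cos16.4° = 3.231 m; N'_3 = 285·cos16.4° − 41·3.231 = 140.9; c'Δl = 27.47; W sinα = 80.5
Slice 4: Δl = 2.9/cos27.7° = 3.275 m; N'_4 = 353·cos27.7° − 37·3.275 = 191.4; c'Δl = 27.84; W sinα = 164.1
Slice 5: Δl = 3.1/cos40.5° = 4.077 m; N'_5 = 357·cos40.5° − 11·4.077 = 226.6; c'Δl = 34.65; W sinα = 231.9
Slice 6: Δl = 3.0/cos56.7° = 5.464 m; N'_6 = 157·cos56.7° − 9·5.464 = 37.0; c'Δl = 46.45; W sinα = 131.2
Σc'Δl = 173.9 kN/m; ΣN' = 696.4 kN/m; ΣW sinα = 621.7 kN/m
Resisting = 173.9 + 696.4·tan21.8° = 173.9 + 278.5 = 452.5 kN/m
FS = 452.5 / 621.7 = 0.728

FS = 0.73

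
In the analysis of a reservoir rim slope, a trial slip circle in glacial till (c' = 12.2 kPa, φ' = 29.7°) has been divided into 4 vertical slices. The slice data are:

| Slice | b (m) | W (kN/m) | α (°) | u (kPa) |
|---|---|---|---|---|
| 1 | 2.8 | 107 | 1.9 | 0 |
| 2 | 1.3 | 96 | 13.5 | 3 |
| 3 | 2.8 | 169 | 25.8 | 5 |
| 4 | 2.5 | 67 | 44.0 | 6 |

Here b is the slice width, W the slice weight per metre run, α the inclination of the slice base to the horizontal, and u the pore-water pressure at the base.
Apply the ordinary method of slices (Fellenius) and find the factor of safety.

Ordinary method of slices: FS = Σ[c'·Δl_i + (W_i cosα_i − u_i·Δl_i)·tanφ'] / Σ W_i sinα_i, with Δl_i = b_i / cosα_i.
Slice 1: Δl = 2.8/cos1.9° = 2.802 m; N'_1 = 107·cos1.9° − 0·2.802 = 106.9; c'Δl = 34.18; W sinα = 3.5
Slice 2: Δl = 1.3/cos13.5° = 1.337 m; N'_2 = 96·cos13.5° − 3·1.337 = 89.3; c'Δl = 16.31; W sinα = 22.4
Slice 3: Δl = 2.8/cos25.8° = 3.110 m; N'_3 = 169·cos25.8° − 5·3.110 = 136.6; c'Δl = 37.94; W sinα = 73.6
Slice 4: Δl = 2.5/cos44.0° = 3.475 m; N'_4 = 67·cos44.0° − 6·3.475 = 27.3; c'Δl = 42.40; W sinα = 46.5
Σc'Δl = 130.8 kN/m; ΣN' = 360.2 kN/m; ΣW sinα = 146.1 kN/m
Resisting = 130.8 + 360.2·tan29.7° = 130.8 + 205.5 = 336.3 kN/m
FS = 336.3 / 146.1 = 2.303

FS = 2.30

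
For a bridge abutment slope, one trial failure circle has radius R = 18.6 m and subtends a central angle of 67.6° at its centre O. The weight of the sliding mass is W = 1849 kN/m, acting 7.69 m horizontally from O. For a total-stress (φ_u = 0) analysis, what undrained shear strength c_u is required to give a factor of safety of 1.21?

c_u = 42.2 kPa

FS = c_u·L_a·R / (W·d), so c_u = FS·W·d / (L_a·R).
Arc length L_a = R·θ = 18.6·(67.6°·π/180) = 18.6·1.1798 = 21.95 m
c_u = 1.21·1849·7.69 / (21.95·18.6) = 17204.8 / 408.18 = 42.15 kPa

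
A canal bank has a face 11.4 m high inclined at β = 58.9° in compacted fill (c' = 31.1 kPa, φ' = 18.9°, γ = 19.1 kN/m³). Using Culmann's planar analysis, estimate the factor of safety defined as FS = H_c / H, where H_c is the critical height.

H_c = (4c'/γ) · sinβ cosφ' / [1 − cos(β − φ')]
    = (4·31.1/19.1) · sin58.9°·cos18.9° / [1 − cos40.0°]
    = 6.513 · 0.8101 / 0.2340 = 22.55 m
FS = H_c / H = 22.55 / 11.4 = 1.978

FS = 1.98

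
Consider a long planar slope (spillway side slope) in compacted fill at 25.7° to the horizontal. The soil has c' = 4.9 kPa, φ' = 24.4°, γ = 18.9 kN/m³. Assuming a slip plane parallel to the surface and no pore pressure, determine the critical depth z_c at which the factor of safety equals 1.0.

Setting FS = 1.00 in FS = [c' + γz cos²β tanφ'] / [γz sinβ cosβ] and solving for z:
z = c' / [γ cosβ (FS·sinβ − cosβ·tanφ')]
  = 4.9 / [18.9·cos25.7°·(1.00·sin25.7° − cos25.7°·tan24.4°)]
  = 4.9 / [18.9·0.9011·(1.00·0.4337 − 0.9011·0.4536)]
  = 4.9 / 0.4243 = 11.549 m

z_c = 11.55 m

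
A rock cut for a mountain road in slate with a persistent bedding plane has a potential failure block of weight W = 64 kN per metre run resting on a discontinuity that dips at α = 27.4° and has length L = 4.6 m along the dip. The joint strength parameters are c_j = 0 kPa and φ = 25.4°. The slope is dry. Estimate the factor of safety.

Resolving the block weight along and normal to the plane and applying the Mohr–Coulomb strength on the joint:
N' = W cosα = 64·cos27.4° = 56.8 kN/m
Driving force T = W sinα = 64·sin27.4° = 29.5 kN/m
Resisting force R = c_j·L + N'·tanφ = 0·4.6 + 56.8·tan25.4° = 0.0 + 27.0 = 27.0 kN/m
FS = R / T = 27.0 / 29.5 = 0.916

FS = 0.92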